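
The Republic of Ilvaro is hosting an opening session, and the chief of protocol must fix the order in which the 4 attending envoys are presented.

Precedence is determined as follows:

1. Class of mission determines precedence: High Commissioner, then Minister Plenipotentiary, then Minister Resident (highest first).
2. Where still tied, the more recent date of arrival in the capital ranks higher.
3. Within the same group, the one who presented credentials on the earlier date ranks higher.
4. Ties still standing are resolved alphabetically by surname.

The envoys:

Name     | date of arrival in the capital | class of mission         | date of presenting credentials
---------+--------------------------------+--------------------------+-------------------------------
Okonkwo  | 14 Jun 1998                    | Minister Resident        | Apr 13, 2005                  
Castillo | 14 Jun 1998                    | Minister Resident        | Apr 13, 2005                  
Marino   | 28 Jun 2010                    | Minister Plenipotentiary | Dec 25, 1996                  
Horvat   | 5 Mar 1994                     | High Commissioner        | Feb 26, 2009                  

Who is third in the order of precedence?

By class of mission: Horvat (High Commissioner); then Marino (Minister Plenipotentiary); then Castillo and Okonkwo (Minister Resident).
Castillo and Okonkwo both have date of arrival in the capital 14 Jun 1998, so the next rule applies.
Castillo and Okonkwo both have date of presenting credentials Apr 13, 2005, so the next rule applies.
Among Castillo and Okonkwo, alphabetically by surname: Castillo before Okonkwo.
Order: Horvat, Marino, Castillo, Okonkwo.

Castillo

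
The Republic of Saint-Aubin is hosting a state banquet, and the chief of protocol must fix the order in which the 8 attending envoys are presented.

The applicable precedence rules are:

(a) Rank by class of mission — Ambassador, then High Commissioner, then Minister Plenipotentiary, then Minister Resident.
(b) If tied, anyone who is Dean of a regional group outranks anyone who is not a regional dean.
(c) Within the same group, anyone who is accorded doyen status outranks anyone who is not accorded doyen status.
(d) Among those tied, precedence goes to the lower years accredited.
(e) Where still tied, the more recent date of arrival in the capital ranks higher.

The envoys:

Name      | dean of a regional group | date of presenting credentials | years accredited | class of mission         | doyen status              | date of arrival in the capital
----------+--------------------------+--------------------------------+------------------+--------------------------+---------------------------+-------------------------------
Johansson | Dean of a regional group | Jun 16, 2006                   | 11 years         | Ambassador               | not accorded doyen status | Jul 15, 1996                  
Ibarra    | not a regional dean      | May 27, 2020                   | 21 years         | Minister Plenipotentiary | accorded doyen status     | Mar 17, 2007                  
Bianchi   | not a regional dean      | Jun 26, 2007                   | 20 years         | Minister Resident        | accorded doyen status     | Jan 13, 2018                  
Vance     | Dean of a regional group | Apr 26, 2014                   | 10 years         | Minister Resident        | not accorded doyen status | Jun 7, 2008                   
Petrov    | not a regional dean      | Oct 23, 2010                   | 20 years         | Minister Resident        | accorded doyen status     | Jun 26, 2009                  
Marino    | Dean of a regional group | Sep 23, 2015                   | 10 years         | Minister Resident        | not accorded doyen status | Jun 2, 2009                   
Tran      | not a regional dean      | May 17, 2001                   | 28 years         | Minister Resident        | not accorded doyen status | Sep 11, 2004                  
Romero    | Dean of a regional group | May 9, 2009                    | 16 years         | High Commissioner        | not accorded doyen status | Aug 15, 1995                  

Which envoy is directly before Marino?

Ibarra

By class of mission: Johansson (Ambassador); then Romero (High Commissioner); then Ibarra (Minister Plenipotentiary); then Marino, Vance, Bianchi, Petrov and Tran (Minister Resident).
Among Marino, Vance, Bianchi, Petrov and Tran, Dean of a regional group before not a regional dean: Marino and Vance (Dean of a regional group) before Bianchi, Petrov and Tran (not a regional dean).
Marino and Vance are each not accorded doyen status, so the next rule applies.
Marino and Vance both have years accredited 10 years, so the next rule applies.
Among Marino and Vance, by date of arrival in the capital (later first): Marino (Jun 2, 2009) before Vance (Jun 7, 2008).
Among Bianchi, Petrov and Tran, accorded doyen status before not accorded doyen status: Bianchi and Petrov (accorded doyen status) before Tran (not accorded doyen status).
Bianchi and Petrov both have years accredited 20 years, so the next rule applies.
Among Bianchi and Petrov, by date of arrival in the capital (later first): Bianchi (Jan 13, 2018) before Petrov (Jun 26, 2009).
Order: Johansson, Romero, Ibarra, Marino, Vance, Bianchi, Petrov, Tran.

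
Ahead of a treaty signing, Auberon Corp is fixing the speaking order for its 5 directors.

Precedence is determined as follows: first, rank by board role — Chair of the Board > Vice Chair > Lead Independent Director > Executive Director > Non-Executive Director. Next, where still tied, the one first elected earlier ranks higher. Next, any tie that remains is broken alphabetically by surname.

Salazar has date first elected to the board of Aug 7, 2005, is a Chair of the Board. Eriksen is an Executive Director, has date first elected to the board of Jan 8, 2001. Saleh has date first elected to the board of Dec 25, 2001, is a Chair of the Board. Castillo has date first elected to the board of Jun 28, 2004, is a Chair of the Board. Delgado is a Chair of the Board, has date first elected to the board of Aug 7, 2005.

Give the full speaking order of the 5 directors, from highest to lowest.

Saleh, Castillo, Delgado, Salazar, Eriksen

By board role: Saleh, Castillo, Delgado and Salazar (Chair of the Board); then Eriksen (Executive Director).
Among Saleh, Castillo, Delgado and Salazar, by date first elected to the board (earlier first): Saleh (Dec 25, 2001) before Castillo (Jun 28, 2004) before Delgado and Salazar (Aug 7, 2005).
Among Delgado and Salazar, alphabetically by surname: Delgado before Salazar.
Full order: Saleh, Castillo, Delgado, Salazar, Eriksen.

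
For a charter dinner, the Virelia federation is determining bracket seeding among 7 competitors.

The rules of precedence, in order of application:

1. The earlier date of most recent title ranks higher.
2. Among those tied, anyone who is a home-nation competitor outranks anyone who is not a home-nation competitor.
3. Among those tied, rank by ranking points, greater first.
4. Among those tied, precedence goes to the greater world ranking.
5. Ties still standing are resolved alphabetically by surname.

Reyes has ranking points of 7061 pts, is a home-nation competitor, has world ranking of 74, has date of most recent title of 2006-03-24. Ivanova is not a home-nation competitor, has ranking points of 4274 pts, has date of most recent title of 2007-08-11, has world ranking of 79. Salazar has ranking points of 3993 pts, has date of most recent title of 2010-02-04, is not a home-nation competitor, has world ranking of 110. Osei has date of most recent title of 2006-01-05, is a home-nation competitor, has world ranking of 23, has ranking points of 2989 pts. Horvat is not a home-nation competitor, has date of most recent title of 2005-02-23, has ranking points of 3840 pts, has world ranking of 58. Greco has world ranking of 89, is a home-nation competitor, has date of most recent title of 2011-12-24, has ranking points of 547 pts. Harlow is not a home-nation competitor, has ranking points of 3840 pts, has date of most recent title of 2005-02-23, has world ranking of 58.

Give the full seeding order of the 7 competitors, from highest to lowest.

Harlow, Horvat, Osei, Reyes, Ivanova, Salazar, Greco

By date of most recent title (earlier first): Harlow and Horvat (both 2005-02-23); then Osei (2006-01-05); then Reyes (2006-03-24); then Ivanova (2007-08-11); then Salazar (2010-02-04); then Greco (2011-12-24).
Harlow and Horvat are each not a home-nation competitor, so the next rule applies.
Harlow and Horvat both have ranking points 3840 pts, so the next rule applies.
Harlow and Horvat both have world ranking 58, so the next rule applies.
Among Harlow and Horvat, alphabetically by surname: Harlow before Horvat.
Full order: Harlow, Horvat, Osei, Reyes, Ivanova, Salazar, Greco.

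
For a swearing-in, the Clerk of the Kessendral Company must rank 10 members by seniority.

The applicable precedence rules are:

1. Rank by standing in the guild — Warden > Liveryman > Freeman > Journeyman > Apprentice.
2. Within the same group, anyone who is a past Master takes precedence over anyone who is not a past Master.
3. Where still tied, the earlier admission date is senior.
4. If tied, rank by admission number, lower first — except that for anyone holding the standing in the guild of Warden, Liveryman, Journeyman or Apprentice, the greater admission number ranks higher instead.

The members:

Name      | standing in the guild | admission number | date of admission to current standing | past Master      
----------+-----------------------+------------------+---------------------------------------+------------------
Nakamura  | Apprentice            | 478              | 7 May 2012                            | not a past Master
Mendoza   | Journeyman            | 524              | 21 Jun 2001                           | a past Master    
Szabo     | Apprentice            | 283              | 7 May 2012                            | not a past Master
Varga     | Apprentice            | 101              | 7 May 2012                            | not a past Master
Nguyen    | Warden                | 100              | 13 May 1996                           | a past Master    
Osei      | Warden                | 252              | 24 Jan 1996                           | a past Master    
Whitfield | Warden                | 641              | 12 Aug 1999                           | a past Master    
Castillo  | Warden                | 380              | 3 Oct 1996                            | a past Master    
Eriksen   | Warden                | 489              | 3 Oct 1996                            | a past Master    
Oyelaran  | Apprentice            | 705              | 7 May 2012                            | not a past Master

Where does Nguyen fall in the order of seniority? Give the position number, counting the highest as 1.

2

By standing in the guild: Osei, Nguyen, Eriksen, Castillo and Whitfield (Warden); then Mendoza (Journeyman); then Oyelaran, Nakamura, Szabo and Varga (Apprentice).
Osei, Nguyen, Eriksen, Castillo and Whitfield are each a past Master, so the next rule applies.
Among Osei, Nguyen, Eriksen, Castillo and Whitfield, by date of admission to current standing (earlier first): Osei (24 Jan 1996) before Nguyen (13 May 1996) before Eriksen and Castillo (3 Oct 1996) before Whitfield (12 Aug 1999).
Among Eriksen and Castillo, by admission number (higher first) (reversed rule for this group): Eriksen (489) before Castillo (380).
Oyelaran, Nakamura, Szabo and Varga are each not a past Master, so the next rule applies.
Oyelaran, Nakamura, Szabo and Varga all have date of admission to current standing 7 May 2012, so the next rule applies.
Among Oyelaran, Nakamura, Szabo and Varga, by admission number (higher first) (reversed rule for this group): Oyelaran (705) before Nakamura (478) before Szabo (283) before Varga (101).
Order: Osei, Nguyen, Eriksen, Castillo, Whitfield, Mendoza, Oyelaran, Nakamura, Szabo, Varga. So position 2.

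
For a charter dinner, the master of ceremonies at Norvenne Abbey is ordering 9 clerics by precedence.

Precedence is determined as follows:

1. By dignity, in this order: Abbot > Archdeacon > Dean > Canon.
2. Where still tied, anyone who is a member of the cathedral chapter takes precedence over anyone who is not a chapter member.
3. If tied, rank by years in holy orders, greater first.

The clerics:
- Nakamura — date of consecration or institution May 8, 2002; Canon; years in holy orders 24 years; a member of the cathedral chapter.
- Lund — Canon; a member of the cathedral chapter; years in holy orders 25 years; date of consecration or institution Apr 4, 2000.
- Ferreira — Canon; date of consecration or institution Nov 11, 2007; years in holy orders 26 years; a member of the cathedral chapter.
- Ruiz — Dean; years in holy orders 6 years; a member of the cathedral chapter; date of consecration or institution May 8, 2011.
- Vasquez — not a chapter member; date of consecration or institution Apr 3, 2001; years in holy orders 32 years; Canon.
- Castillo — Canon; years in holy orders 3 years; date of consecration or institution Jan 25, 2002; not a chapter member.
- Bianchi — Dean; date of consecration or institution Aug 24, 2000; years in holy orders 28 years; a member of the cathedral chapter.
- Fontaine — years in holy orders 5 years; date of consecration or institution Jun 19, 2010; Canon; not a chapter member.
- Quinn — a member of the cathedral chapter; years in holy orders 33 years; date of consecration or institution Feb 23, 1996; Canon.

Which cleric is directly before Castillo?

Fontaine

By dignity: Bianchi and Ruiz (Dean); then Quinn, Ferreira, Lund, Nakamura, Vasquez, Fontaine and Castillo (Canon).
Bianchi and Ruiz are each a member of the cathedral chapter, so the next rule applies.
Among Bianchi and Ruiz, by years in holy orders (higher first): Bianchi (28 years) before Ruiz (6 years).
Among Quinn, Ferreira, Lund, Nakamura, Vasquez, Fontaine and Castillo, a member of the cathedral chapter before not a chapter member: Quinn, Ferreira, Lund and Nakamura (a member of the cathedral chapter) before Vasquez, Fontaine and Castillo (not a chapter member).
Among Quinn, Ferreira, Lund and Nakamura, by years in holy orders (higher first): Quinn (33 years) before Ferreira (26 years) before Lund (25 years) before Nakamura (24 years).
Among Vasquez, Fontaine and Castillo, by years in holy orders (higher first): Vasquez (32 years) before Fontaine (5 years) before Castillo (3 years).
Order: Bianchi, Ruiz, Quinn, Ferreira, Lund, Nakamura, Vasquez, Fontaine, Castillo.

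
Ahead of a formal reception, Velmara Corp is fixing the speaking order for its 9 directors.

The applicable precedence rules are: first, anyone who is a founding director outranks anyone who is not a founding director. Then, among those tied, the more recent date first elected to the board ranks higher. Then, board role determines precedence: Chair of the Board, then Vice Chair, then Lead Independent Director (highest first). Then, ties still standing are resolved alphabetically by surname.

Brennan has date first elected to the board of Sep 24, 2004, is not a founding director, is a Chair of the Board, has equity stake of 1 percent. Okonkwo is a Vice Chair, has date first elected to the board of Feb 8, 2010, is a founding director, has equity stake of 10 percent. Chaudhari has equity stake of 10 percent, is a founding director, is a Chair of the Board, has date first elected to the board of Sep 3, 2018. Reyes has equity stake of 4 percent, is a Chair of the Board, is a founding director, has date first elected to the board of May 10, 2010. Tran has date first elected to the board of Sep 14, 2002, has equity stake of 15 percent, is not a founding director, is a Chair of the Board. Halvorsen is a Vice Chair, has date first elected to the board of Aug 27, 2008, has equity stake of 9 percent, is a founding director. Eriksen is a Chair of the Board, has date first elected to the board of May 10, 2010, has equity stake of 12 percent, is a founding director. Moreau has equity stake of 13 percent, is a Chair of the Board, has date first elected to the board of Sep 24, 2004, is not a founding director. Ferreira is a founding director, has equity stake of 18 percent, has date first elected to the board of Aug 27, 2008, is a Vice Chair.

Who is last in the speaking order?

Tran

By the first rule: Chaudhari, Eriksen, Reyes, Okonkwo, Ferreira and Halvorsen (each a founding director); then Brennan, Moreau and Tran (each not a founding director).
Among Chaudhari, Eriksen, Reyes, Okonkwo, Ferreira and Halvorsen, by date first elected to the board (later first): Chaudhari (Sep 3, 2018) before Eriksen and Reyes (May 10, 2010) before Okonkwo (Feb 8, 2010) before Ferreira and Halvorsen (Aug 27, 2008).
Eriksen and Reyes are each Chair of the Board, so the next rule applies.
Among Eriksen and Reyes, alphabetically by surname: Eriksen before Reyes.
Ferreira and Halvorsen are each Vice Chair, so the next rule applies.
Among Ferreira and Halvorsen, alphabetically by surname: Ferreira before Halvorsen.
Among Brennan, Moreau and Tran, by date first elected to the board (later first): Brennan and Moreau (Sep 24, 2004) before Tran (Sep 14, 2002).
Brennan and Moreau are each Chair of the Board, so the next rule applies.
Among Brennan and Moreau, alphabetically by surname: Brennan before Moreau.
Order: Chaudhari, Eriksen, Reyes, Okonkwo, Ferreira, Halvorsen, Brennan, Moreau, Tran.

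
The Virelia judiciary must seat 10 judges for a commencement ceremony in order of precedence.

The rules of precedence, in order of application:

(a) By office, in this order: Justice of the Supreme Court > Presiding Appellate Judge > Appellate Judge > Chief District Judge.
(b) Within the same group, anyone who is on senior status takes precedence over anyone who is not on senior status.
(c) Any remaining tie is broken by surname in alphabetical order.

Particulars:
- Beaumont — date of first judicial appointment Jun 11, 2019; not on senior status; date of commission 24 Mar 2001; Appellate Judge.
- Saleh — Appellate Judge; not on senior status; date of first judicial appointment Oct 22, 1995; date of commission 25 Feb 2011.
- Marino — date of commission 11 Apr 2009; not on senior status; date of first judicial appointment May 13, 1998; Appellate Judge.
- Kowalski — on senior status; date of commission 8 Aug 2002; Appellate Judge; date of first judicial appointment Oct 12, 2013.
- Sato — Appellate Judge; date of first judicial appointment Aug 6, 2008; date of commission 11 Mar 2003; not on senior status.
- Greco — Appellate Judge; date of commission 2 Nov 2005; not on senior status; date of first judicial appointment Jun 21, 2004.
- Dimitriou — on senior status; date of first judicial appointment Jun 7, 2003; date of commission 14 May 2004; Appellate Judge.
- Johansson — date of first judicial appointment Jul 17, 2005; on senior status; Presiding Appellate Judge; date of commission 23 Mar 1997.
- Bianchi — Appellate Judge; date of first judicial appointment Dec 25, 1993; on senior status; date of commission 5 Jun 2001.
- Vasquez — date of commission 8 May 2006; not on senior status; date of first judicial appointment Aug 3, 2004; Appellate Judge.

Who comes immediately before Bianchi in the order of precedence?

Johansson

By office: Johansson (Presiding Appellate Judge); then Bianchi, Dimitriou, Kowalski, Beaumont, Greco, Marino, Saleh, Sato and Vasquez (Appellate Judge).
Among Bianchi, Dimitriou, Kowalski, Beaumont, Greco, Marino, Saleh, Sato and Vasquez, on senior status before not on senior status: Bianchi, Dimitriou and Kowalski (on senior status) before Beaumont, Greco, Marino, Saleh, Sato and Vasquez (not on senior status).
Among Bianchi, Dimitriou and Kowalski, alphabetically by surname: Bianchi before Dimitriou before Kowalski.
Among Beaumont, Greco, Marino, Saleh, Sato and Vasquez, alphabetically by surname: Beaumont before Greco before Marino before Saleh before Sato before Vasquez.
Order: Johansson, Bianchi, Dimitriou, Kowalski, Beaumont, Greco, Marino, Saleh, Sato, Vasquez.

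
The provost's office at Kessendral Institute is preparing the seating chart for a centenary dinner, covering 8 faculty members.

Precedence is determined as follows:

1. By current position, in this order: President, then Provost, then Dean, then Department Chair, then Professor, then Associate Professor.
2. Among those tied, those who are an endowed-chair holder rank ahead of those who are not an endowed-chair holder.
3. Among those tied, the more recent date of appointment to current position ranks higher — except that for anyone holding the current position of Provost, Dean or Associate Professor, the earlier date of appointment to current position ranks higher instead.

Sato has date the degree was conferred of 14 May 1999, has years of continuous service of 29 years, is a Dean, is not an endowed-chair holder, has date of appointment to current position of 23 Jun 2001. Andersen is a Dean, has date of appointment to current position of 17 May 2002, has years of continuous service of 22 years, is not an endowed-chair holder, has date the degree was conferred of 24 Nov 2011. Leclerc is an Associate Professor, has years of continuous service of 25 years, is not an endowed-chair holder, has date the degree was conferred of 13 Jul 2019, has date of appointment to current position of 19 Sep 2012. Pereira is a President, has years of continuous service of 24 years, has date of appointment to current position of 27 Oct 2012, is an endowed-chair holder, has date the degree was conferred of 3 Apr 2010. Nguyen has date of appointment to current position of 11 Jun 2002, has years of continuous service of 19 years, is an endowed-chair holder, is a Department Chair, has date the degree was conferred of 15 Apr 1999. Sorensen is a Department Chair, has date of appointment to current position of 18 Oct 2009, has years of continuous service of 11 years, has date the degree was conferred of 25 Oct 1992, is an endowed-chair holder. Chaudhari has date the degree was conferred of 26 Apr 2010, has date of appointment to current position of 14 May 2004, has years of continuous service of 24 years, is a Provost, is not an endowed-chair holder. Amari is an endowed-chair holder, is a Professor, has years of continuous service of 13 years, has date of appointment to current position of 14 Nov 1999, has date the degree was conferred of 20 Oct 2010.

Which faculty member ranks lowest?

Leclerc

By current position: Pereira (President); then Chaudhari (Provost); then Sato and Andersen (Dean); then Sorensen and Nguyen (Department Chair); then Amari (Professor); then Leclerc (Associate Professor).
Sato and Andersen are each not an endowed-chair holder, so the next rule applies.
Among Sato and Andersen, by date of appointment to current position (earlier first) (reversed rule for this group): Sato (23 Jun 2001) before Andersen (17 May 2002).
Sorensen and Nguyen are each an endowed-chair holder, so the next rule applies.
Among Sorensen and Nguyen, by date of appointment to current position (later first): Sorensen (18 Oct 2009) before Nguyen (11 Jun 2002).
Order: Pereira, Chaudhari, Sato, Andersen, Sorensen, Nguyen, Amari, Leclerc.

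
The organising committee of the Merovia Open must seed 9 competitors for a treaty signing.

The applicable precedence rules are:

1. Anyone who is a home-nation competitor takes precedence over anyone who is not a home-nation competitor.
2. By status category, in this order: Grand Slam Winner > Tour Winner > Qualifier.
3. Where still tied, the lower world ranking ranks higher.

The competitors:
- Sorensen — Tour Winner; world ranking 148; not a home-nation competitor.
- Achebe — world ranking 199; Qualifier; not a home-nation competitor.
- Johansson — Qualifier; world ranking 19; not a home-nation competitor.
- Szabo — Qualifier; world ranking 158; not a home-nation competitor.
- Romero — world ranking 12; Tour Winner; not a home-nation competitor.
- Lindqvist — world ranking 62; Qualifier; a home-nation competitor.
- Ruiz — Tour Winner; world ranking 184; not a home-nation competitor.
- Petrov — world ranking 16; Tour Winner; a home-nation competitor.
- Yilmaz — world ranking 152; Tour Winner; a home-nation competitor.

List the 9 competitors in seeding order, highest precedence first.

Petrov, Yilmaz, Lindqvist, Romero, Sorensen, Ruiz, Johansson, Szabo, Achebe

By the first rule: Petrov, Yilmaz and Lindqvist (each a home-nation competitor); then Romero, Sorensen, Ruiz, Johansson, Szabo and Achebe (each not a home-nation competitor).
Among Petrov, Yilmaz and Lindqvist, by status category: Petrov and Yilmaz (Tour Winner) before Lindqvist (Qualifier).
Among Petrov and Yilmaz, by world ranking (lower first): Petrov (16) before Yilmaz (152).
Among Romero, Sorensen, Ruiz, Johansson, Szabo and Achebe, by status category: Romero, Sorensen and Ruiz (Tour Winner) before Johansson, Szabo and Achebe (Qualifier).
Among Romero, Sorensen and Ruiz, by world ranking (lower first): Romero (12) before Sorensen (148) before Ruiz (184).
Among Johansson, Szabo and Achebe, by world ranking (lower first): Johansson (19) before Szabo (158) before Achebe (199).
Full order: Petrov, Yilmaz, Lindqvist, Romero, Sorensen, Ruiz, Johansson, Szabo, Achebe.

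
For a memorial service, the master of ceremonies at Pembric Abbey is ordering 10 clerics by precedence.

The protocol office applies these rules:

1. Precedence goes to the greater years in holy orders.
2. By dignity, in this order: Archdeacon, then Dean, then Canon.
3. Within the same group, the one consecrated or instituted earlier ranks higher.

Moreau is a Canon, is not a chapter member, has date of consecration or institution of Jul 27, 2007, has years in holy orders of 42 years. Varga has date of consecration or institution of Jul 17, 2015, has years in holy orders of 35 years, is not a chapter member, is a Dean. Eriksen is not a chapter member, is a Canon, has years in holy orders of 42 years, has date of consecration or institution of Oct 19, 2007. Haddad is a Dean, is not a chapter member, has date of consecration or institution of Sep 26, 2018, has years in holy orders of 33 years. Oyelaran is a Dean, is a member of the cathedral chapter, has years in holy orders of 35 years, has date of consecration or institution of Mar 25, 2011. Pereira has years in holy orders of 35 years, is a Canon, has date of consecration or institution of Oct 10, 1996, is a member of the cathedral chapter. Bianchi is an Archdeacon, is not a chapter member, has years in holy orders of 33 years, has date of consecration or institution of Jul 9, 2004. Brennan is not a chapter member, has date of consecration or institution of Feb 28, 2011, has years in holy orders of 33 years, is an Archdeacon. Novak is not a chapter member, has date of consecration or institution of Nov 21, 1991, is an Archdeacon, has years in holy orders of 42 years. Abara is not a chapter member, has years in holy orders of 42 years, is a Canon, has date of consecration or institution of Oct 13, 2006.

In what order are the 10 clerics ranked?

Novak, Abara, Moreau, Eriksen, Oyelaran, Varga, Pereira, Bianchi, Brennan, Haddad

By years in holy orders (higher first): Novak, Abara, Moreau and Eriksen (each 42 years); then Oyelaran, Varga and Pereira (each 35 years); then Bianchi, Brennan and Haddad (each 33 years).
Among Novak, Abara, Moreau and Eriksen, by dignity: Novak (Archdeacon) before Abara, Moreau and Eriksen (Canon).
Among Abara, Moreau and Eriksen, by date of consecration or institution (earlier first): Abara (Oct 13, 2006) before Moreau (Jul 27, 2007) before Eriksen (Oct 19, 2007).
Among Oyelaran, Varga and Pereira, by dignity: Oyelaran and Varga (Dean) before Pereira (Canon).
Among Oyelaran and Varga, by date of consecration or institution (earlier first): Oyelaran (Mar 25, 2011) before Varga (Jul 17, 2015).
Among Bianchi, Brennan and Haddad, by dignity: Bianchi and Brennan (Archdeacon) before Haddad (Dean).
Among Bianchi and Brennan, by date of consecration or institution (earlier first): Bianchi (Jul 9, 2004) before Brennan (Feb 28, 2011).
Full order: Novak, Abara, Moreau, Eriksen, Oyelaran, Varga, Pereira, Bianchi, Brennan, Haddad.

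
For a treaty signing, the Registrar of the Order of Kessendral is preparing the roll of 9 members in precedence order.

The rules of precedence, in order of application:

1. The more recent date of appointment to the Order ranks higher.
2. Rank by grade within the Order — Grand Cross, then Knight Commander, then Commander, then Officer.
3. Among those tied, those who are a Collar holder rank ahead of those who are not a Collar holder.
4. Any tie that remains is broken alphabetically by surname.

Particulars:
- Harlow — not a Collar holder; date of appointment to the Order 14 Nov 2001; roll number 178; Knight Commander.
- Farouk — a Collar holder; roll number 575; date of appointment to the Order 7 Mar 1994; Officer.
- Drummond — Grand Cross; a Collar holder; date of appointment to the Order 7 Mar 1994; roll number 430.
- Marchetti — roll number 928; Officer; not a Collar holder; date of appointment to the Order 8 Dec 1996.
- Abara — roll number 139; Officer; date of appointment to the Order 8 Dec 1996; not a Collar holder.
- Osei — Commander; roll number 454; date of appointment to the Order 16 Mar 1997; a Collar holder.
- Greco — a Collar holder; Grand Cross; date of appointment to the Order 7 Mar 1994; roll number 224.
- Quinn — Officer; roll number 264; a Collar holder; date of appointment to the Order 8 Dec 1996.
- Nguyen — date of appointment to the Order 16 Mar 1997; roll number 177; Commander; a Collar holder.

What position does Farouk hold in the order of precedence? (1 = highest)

By date of appointment to the Order (later first): Harlow (14 Nov 2001); then Nguyen and Osei (both 16 Mar 1997); then Quinn, Abara and Marchetti (each 8 Dec 1996); then Drummond, Greco and Farouk (each 7 Mar 1994).
Nguyen and Osei are each Commander, so the next rule applies.
Nguyen and Osei are each a Collar holder, so the next rule applies.
Among Nguyen and Osei, alphabetically by surname: Nguyen before Osei.
Quinn, Abara and Marchetti are each Officer, so the next rule applies.
Among Quinn, Abara and Marchetti, a Collar holder before not a Collar holder: Quinn (a Collar holder) before Abara and Marchetti (not a Collar holder).
Among Abara and Marchetti, alphabetically by surname: Abara before Marchetti.
Among Drummond, Greco and Farouk, by grade within the Order: Drummond and Greco (Grand Cross) before Farouk (Officer).
Drummond and Greco are each a Collar holder, so the next rule applies.
Among Drummond and Greco, alphabetically by surname: Drummond before Greco.
Order: Harlow, Nguyen, Osei, Quinn, Abara, Marchetti, Drummond, Greco, Farouk. So position 9.

9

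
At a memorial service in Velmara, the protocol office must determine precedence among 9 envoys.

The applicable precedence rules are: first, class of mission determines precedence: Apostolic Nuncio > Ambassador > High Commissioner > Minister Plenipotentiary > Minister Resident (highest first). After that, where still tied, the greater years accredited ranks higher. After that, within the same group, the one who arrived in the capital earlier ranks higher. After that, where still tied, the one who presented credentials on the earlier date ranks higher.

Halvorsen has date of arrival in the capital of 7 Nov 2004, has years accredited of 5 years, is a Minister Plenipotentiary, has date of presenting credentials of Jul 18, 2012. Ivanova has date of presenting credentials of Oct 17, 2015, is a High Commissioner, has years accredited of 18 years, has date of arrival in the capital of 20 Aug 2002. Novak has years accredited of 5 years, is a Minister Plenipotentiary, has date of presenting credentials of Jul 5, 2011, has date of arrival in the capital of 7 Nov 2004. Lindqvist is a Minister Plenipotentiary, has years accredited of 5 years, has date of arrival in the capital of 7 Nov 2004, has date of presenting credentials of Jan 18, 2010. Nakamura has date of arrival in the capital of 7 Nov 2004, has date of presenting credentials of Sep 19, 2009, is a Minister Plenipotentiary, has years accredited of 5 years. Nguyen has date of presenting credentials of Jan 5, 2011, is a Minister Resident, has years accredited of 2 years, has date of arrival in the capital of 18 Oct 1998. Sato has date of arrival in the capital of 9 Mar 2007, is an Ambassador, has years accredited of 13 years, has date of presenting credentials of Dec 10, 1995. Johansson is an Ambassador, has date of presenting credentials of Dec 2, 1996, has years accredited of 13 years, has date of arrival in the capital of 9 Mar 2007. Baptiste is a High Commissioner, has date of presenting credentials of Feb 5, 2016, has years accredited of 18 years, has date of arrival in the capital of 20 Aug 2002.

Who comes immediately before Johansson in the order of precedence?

By class of mission: Sato and Johansson (Ambassador); then Ivanova and Baptiste (High Commissioner); then Nakamura, Lindqvist, Novak and Halvorsen (Minister Plenipotentiary); then Nguyen (Minister Resident).
Sato and Johansson both have years accredited 13 years, so the next rule applies.
Sato and Johansson both have date of arrival in the capital 9 Mar 2007, so the next rule applies.
Among Sato and Johansson, by date of presenting credentials (earlier first): Sato (Dec 10, 1995) before Johansson (Dec 2, 1996).
Ivanova and Baptiste both have years accredited 18 years, so the next rule applies.
Ivanova and Baptiste both have date of arrival in the capital 20 Aug 2002, so the next rule applies.
Among Ivanova and Baptiste, by date of presenting credentials (earlier first): Ivanova (Oct 17, 2015) before Baptiste (Feb 5, 2016).
Nakamura, Lindqvist, Novak and Halvorsen all have years accredited 5 years, so the next rule applies.
Nakamura, Lindqvist, Novak and Halvorsen all have date of arrival in the capital 7 Nov 2004, so the next rule applies.
Among Nakamura, Lindqvist, Novak and Halvorsen, by date of presenting credentials (earlier first): Nakamura (Sep 19, 2009) before Lindqvist (Jan 18, 2010) before Novak (Jul 5, 2011) before Halvorsen (Jul 18, 2012).
Order: Sato, Johansson, Ivanova, Baptiste, Nakamura, Lindqvist, Novak, Halvorsen, Nguyen.

Sato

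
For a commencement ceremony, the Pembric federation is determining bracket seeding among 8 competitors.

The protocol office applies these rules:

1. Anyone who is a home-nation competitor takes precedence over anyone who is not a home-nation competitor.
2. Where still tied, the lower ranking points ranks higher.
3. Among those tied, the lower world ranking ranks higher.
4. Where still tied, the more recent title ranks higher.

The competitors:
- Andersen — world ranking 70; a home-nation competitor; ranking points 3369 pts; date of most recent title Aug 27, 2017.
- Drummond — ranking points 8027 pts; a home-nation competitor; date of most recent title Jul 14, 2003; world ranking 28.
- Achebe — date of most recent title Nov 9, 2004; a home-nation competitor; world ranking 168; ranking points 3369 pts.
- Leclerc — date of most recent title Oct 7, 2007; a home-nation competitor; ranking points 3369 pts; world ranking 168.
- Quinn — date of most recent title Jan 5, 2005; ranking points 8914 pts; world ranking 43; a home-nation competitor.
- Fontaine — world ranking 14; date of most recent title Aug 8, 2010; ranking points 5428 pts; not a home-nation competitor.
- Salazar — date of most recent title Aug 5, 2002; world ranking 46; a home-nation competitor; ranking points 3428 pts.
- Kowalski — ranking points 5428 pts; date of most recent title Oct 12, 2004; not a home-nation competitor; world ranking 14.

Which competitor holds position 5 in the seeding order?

Drummond

By the first rule: Andersen, Leclerc, Achebe, Salazar, Drummond and Quinn (each a home-nation competitor); then Fontaine and Kowalski (both not a home-nation competitor).
Among Andersen, Leclerc, Achebe, Salazar, Drummond and Quinn, by ranking points (lower first): Andersen, Leclerc and Achebe (3369 pts) before Salazar (3428 pts) before Drummond (8027 pts) before Quinn (8914 pts).
Among Andersen, Leclerc and Achebe, by world ranking (lower first): Andersen (70) before Leclerc and Achebe (168).
Among Leclerc and Achebe, by date of most recent title (later first): Leclerc (Oct 7, 2007) before Achebe (Nov 9, 2004).
Fontaine and Kowalski both have ranking points 5428 pts, so the next rule applies.
Fontaine and Kowalski both have world ranking 14, so the next rule applies.
Among Fontaine and Kowalski, by date of most recent title (later first): Fontaine (Aug 8, 2010) before Kowalski (Oct 12, 2004).
Order: Andersen, Leclerc, Achebe, Salazar, Drummond, Quinn, Fontaine, Kowalski.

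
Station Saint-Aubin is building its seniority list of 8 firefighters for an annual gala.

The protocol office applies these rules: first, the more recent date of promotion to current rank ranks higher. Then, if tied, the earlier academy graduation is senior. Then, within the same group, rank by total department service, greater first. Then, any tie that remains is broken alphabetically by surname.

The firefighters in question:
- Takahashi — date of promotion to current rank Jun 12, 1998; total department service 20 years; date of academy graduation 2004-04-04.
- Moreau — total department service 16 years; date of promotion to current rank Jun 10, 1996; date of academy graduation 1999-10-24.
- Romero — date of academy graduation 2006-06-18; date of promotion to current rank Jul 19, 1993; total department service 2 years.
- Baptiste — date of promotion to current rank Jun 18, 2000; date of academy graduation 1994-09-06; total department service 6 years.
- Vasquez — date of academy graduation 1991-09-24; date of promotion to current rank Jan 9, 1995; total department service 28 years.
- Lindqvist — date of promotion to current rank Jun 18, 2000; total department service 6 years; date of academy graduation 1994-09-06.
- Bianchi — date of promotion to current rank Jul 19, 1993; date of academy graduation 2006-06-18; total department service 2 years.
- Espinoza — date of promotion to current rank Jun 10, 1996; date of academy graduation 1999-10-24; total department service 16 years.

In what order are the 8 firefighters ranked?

Baptiste, Lindqvist, Takahashi, Espinoza, Moreau, Vasquez, Bianchi, Romero

By date of promotion to current rank (later first): Baptiste and Lindqvist (both Jun 18, 2000); then Takahashi (Jun 12, 1998); then Espinoza and Moreau (both Jun 10, 1996); then Vasquez (Jan 9, 1995); then Bianchi and Romero (both Jul 19, 1993).
Baptiste and Lindqvist both have date of academy graduation 1994-09-06, so the next rule applies.
Baptiste and Lindqvist both have total department service 6 years, so the next rule applies.
Among Baptiste and Lindqvist, alphabetically by surname: Baptiste before Lindqvist.
Espinoza and Moreau both have date of academy graduation 1999-10-24, so the next rule applies.
Espinoza and Moreau both have total department service 16 years, so the next rule applies.
Among Espinoza and Moreau, alphabetically by surname: Espinoza before Moreau.
Bianchi and Romero both have date of academy graduation 2006-06-18, so the next rule applies.
Bianchi and Romero both have total department service 2 years, so the next rule applies.
Among Bianchi and Romero, alphabetically by surname: Bianchi before Romero.
Full order: Baptiste, Lindqvist, Takahashi, Espinoza, Moreau, Vasquez, Bianchi, Romero.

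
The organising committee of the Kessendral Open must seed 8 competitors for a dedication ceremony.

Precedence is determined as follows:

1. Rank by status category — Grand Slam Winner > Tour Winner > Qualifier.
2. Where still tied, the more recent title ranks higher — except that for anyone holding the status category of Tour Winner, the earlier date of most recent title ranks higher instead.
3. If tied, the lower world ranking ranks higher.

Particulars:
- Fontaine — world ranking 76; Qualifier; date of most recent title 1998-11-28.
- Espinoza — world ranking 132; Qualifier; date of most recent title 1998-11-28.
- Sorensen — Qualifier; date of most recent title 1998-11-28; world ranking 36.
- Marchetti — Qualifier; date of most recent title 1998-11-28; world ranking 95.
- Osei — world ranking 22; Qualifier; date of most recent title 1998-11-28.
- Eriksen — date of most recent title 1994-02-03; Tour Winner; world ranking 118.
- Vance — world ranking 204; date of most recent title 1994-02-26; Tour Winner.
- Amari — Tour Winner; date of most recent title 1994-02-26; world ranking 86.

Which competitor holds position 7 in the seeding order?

Marchetti

By status category: Eriksen, Amari and Vance (Tour Winner); then Osei, Sorensen, Fontaine, Marchetti and Espinoza (Qualifier).
Among Eriksen, Amari and Vance, by date of most recent title (earlier first) (reversed rule for this group): Eriksen (1994-02-03) before Amari and Vance (1994-02-26).
Among Amari and Vance, by world ranking (lower first): Amari (86) before Vance (204).
Osei, Sorensen, Fontaine, Marchetti and Espinoza all have date of most recent title 1998-11-28, so the next rule applies.
Among Osei, Sorensen, Fontaine, Marchetti and Espinoza, by world ranking (lower first): Osei (22) before Sorensen (36) before Fontaine (76) before Marchetti (95) before Espinoza (132).
Order: Eriksen, Amari, Vance, Osei, Sorensen, Fontaine, Marchetti, Espinoza.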